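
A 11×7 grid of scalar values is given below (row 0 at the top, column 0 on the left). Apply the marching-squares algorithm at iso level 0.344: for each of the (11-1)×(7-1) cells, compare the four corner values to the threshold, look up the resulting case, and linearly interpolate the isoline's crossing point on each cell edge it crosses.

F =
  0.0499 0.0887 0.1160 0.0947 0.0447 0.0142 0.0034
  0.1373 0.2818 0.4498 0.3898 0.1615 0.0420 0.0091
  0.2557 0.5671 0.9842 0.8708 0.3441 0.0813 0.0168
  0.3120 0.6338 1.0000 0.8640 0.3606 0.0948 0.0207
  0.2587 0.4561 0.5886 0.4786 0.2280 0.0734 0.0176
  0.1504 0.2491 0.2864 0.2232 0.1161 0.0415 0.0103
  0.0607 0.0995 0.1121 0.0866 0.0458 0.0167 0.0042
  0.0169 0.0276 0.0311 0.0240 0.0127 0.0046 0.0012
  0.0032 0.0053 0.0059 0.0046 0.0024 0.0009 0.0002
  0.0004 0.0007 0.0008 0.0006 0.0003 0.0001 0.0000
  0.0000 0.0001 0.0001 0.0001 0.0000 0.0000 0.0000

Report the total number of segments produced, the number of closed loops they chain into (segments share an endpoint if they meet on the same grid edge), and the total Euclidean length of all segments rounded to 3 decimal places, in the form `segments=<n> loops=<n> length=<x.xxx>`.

cell (0,1): code 0100 → (0.683,2.000)–(1.000,1.370)
cell (0,2): code 1100 → (0.845,3.000)–(0.683,2.000)
cell (0,3): code 1000 → (1.000,3.201)–(0.845,3.000)
cell (1,0): code 0100 → (1.218,1.000)–(2.000,0.284)
cell (1,1): code 1110 → (1.000,1.370)–(1.218,1.000)
cell (1,3): code 1101 → (1.999,4.000)–(1.000,3.201)
cell (1,4): code 1000 → (2.000,4.000)–(1.999,4.000)
cell (2,0): code 0110 → (2.000,0.284)–(3.000,0.099)
cell (2,4): code 1001 → (3.000,4.062)–(2.000,4.000)
cell (3,0): code 0110 → (3.000,0.099)–(4.000,0.432)
cell (3,3): code 1011 → (4.000,3.537)–(3.125,4.000)
cell (3,4): code 0001 → (3.125,4.000)–(3.000,4.062)
cell (4,0): code 0010 → (4.000,0.432)–(4.542,1.000)
cell (4,1): code 0011 → (4.542,1.000)–(4.809,2.000)
cell (4,2): code 0011 → (4.809,2.000)–(4.527,3.000)
cell (4,3): code 0001 → (4.527,3.000)–(4.000,3.537)
total: 16 segments, chained into 1 closed loop(s), length Σ = 12.556159

segments=16 loops=1 length=12.556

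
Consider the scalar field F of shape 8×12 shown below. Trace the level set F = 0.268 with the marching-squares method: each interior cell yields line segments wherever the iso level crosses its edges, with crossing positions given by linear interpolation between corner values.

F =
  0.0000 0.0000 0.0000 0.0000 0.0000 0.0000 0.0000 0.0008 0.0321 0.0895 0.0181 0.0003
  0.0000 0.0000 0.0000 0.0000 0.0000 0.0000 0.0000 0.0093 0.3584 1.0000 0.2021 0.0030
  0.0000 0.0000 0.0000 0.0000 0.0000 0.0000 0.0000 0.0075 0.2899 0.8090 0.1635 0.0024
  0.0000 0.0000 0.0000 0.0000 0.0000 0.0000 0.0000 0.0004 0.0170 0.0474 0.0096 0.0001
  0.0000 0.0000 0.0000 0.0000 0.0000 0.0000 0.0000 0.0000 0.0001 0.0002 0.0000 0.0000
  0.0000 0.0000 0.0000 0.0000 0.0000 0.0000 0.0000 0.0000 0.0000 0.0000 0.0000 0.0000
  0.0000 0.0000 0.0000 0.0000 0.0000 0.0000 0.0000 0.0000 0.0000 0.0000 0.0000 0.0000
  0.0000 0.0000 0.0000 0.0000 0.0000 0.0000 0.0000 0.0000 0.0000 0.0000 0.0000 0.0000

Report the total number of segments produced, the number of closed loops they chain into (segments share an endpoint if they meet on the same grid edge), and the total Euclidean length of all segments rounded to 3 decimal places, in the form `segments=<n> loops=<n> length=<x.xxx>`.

segments=8 loops=1 length=7.141

cell (0,7): code 0100 → (0.723,8.000)–(1.000,7.741)
cell (0,8): code 1100 → (0.196,9.000)–(0.723,8.000)
cell (0,9): code 1000 → (1.000,9.917)–(0.196,9.000)
cell (1,7): code 0110 → (1.000,7.741)–(2.000,7.922)
cell (1,9): code 1001 → (2.000,9.838)–(1.000,9.917)
cell (2,7): code 0010 → (2.000,7.922)–(2.080,8.000)
cell (2,8): code 0011 → (2.080,8.000)–(2.710,9.000)
cell (2,9): code 0001 → (2.710,9.000)–(2.000,9.838)
total: 8 segments, chained into 1 closed loop(s), length Σ = 7.141033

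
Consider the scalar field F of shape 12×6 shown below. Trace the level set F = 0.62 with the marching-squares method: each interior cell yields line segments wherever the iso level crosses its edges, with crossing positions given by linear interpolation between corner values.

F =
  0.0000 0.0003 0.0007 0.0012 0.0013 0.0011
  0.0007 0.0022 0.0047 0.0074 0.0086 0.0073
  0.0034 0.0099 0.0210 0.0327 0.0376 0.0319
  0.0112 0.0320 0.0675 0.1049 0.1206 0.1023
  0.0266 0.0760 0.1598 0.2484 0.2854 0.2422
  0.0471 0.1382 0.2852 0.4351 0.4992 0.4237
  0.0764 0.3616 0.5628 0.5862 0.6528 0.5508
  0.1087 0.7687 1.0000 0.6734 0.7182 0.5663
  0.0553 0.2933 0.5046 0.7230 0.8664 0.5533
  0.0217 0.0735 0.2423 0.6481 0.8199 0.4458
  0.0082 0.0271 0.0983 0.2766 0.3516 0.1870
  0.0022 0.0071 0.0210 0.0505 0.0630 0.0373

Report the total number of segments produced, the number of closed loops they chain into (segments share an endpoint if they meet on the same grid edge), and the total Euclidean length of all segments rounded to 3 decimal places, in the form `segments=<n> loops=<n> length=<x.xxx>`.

cell (5,3): code 0100 → (5.786,4.000)–(6.000,3.508)
cell (5,4): code 1000 → (6.000,4.322)–(5.786,4.000)
cell (6,0): code 0100 → (6.635,1.000)–(7.000,0.775)
cell (6,1): code 1100 → (6.131,2.000)–(6.635,1.000)
cell (6,2): code 1100 → (6.388,3.000)–(6.131,2.000)
cell (6,3): code 1110 → (6.000,3.508)–(6.388,3.000)
cell (6,4): code 1001 → (7.000,4.646)–(6.000,4.322)
cell (7,0): code 0010 → (7.000,0.775)–(7.313,1.000)
cell (7,1): code 0011 → (7.313,1.000)–(7.767,2.000)
cell (7,2): code 0111 → (7.767,2.000)–(8.000,2.528)
cell (7,4): code 1001 → (8.000,4.787)–(7.000,4.646)
cell (8,2): code 0110 → (8.000,2.528)–(9.000,2.931)
cell (8,4): code 1001 → (9.000,4.534)–(8.000,4.787)
cell (9,2): code 0010 → (9.000,2.931)–(9.076,3.000)
cell (9,3): code 0011 → (9.076,3.000)–(9.427,4.000)
cell (9,4): code 0001 → (9.427,4.000)–(9.000,4.534)
total: 16 segments, chained into 1 closed loop(s), length Σ = 12.221042

segments=16 loops=1 length=12.221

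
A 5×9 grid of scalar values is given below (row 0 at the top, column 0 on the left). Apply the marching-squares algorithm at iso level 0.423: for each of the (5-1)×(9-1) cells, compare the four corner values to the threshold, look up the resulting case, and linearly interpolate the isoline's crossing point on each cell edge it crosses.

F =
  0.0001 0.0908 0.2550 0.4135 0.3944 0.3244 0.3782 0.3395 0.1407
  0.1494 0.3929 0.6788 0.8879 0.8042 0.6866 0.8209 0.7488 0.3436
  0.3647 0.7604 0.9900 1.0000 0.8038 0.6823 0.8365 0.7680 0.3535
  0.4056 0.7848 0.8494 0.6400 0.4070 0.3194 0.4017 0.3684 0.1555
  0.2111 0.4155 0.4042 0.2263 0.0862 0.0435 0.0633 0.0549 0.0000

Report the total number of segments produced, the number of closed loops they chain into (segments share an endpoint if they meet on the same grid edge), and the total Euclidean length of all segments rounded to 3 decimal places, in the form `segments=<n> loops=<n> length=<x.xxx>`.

cell (0,1): code 0100 → (0.396,2.000)–(1.000,1.105)
cell (0,2): code 1100 → (0.020,3.000)–(0.396,2.000)
cell (0,3): code 1100 → (0.070,4.000)–(0.020,3.000)
cell (0,4): code 1100 → (0.272,5.000)–(0.070,4.000)
cell (0,5): code 1100 → (0.101,6.000)–(0.272,5.000)
cell (0,6): code 1100 → (0.204,7.000)–(0.101,6.000)
cell (0,7): code 1000 → (1.000,7.804)–(0.204,7.000)
cell (1,0): code 0100 → (1.082,1.000)–(2.000,0.147)
cell (1,1): code 1110 → (1.000,1.105)–(1.082,1.000)
cell (1,7): code 1001 → (2.000,7.832)–(1.000,7.804)
cell (2,0): code 0110 → (2.000,0.147)–(3.000,0.046)
cell (2,3): code 1011 → (3.000,3.931)–(2.960,4.000)
cell (2,4): code 0011 → (2.960,4.000)–(2.715,5.000)
cell (2,5): code 0011 → (2.715,5.000)–(2.951,6.000)
cell (2,6): code 0011 → (2.951,6.000)–(2.863,7.000)
cell (2,7): code 0001 → (2.863,7.000)–(2.000,7.832)
cell (3,0): code 0010 → (3.000,0.046)–(3.980,1.000)
cell (3,1): code 0011 → (3.980,1.000)–(3.958,2.000)
cell (3,2): code 0011 → (3.958,2.000)–(3.525,3.000)
cell (3,3): code 0001 → (3.525,3.000)–(3.000,3.931)
total: 20 segments, chained into 1 closed loop(s), length Σ = 19.578748

segments=20 loops=1 length=19.579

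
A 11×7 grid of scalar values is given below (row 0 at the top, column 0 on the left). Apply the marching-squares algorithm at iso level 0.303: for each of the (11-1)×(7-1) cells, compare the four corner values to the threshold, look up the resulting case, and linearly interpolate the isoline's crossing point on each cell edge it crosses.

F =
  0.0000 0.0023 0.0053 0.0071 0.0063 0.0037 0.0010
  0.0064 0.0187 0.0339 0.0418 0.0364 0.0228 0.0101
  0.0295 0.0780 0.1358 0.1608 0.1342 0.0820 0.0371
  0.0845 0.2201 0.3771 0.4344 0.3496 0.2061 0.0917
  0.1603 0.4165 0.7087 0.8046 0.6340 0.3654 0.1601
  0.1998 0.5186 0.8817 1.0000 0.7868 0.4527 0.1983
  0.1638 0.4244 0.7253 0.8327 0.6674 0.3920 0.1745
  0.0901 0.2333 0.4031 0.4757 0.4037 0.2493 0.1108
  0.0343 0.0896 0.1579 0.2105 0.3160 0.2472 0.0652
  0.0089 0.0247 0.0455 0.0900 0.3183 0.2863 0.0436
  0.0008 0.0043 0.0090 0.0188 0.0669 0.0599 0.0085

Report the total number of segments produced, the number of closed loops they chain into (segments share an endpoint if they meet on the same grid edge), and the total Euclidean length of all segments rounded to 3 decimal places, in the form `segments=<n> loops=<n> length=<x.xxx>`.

segments=24 loops=1 length=18.918

cell (2,1): code 0100 → (2.693,2.000)–(3.000,1.528)
cell (2,2): code 1100 → (2.520,3.000)–(2.693,2.000)
cell (2,3): code 1100 → (2.784,4.000)–(2.520,3.000)
cell (2,4): code 1000 → (3.000,4.325)–(2.784,4.000)
cell (3,0): code 0100 → (3.422,1.000)–(4.000,0.557)
cell (3,1): code 1110 → (3.000,1.528)–(3.422,1.000)
cell (3,4): code 1101 → (3.608,5.000)–(3.000,4.325)
cell (3,5): code 1000 → (4.000,5.304)–(3.608,5.000)
cell (4,0): code 0110 → (4.000,0.557)–(5.000,0.324)
cell (4,5): code 1001 → (5.000,5.588)–(4.000,5.304)
cell (5,0): code 0110 → (5.000,0.324)–(6.000,0.534)
cell (5,5): code 1001 → (6.000,5.409)–(5.000,5.588)
cell (6,0): code 0010 → (6.000,0.534)–(6.635,1.000)
cell (6,1): code 0111 → (6.635,1.000)–(7.000,1.410)
cell (6,4): code 1011 → (7.000,4.652)–(6.624,5.000)
cell (6,5): code 0001 → (6.624,5.000)–(6.000,5.409)
cell (7,1): code 0010 → (7.000,1.410)–(7.408,2.000)
cell (7,2): code 0011 → (7.408,2.000)–(7.651,3.000)
cell (7,3): code 0111 → (7.651,3.000)–(8.000,3.877)
cell (7,4): code 1001 → (8.000,4.189)–(7.000,4.652)
cell (8,3): code 0110 → (8.000,3.877)–(9.000,3.933)
cell (8,4): code 1001 → (9.000,4.478)–(8.000,4.189)
cell (9,3): code 0010 → (9.000,3.933)–(9.061,4.000)
cell (9,4): code 0001 → (9.061,4.000)–(9.000,4.478)
total: 24 segments, chained into 1 closed loop(s), length Σ = 18.917759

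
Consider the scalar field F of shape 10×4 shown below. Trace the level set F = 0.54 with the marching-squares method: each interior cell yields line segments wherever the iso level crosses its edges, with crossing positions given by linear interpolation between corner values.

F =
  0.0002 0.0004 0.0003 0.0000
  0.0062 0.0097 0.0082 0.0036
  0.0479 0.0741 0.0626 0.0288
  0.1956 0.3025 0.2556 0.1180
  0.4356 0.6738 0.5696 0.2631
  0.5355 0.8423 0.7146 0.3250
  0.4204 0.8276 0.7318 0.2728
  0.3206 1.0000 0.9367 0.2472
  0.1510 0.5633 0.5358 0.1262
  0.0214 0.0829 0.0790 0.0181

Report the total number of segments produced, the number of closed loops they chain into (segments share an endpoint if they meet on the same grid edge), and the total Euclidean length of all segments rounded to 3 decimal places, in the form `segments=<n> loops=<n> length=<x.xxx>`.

cell (3,0): code 0100 → (3.640,1.000)–(4.000,0.438)
cell (3,1): code 1100 → (3.906,2.000)–(3.640,1.000)
cell (3,2): code 1000 → (4.000,2.097)–(3.906,2.000)
cell (4,0): code 0110 → (4.000,0.438)–(5.000,0.015)
cell (4,2): code 1001 → (5.000,2.448)–(4.000,2.097)
cell (5,0): code 0110 → (5.000,0.015)–(6.000,0.294)
cell (5,2): code 1001 → (6.000,2.418)–(5.000,2.448)
cell (6,0): code 0110 → (6.000,0.294)–(7.000,0.323)
cell (6,2): code 1001 → (7.000,2.575)–(6.000,2.418)
cell (7,0): code 0110 → (7.000,0.323)–(8.000,0.943)
cell (7,1): code 1011 → (8.000,1.847)–(7.990,2.000)
cell (7,2): code 0001 → (7.990,2.000)–(7.000,2.575)
cell (8,0): code 0010 → (8.000,0.943)–(8.049,1.000)
cell (8,1): code 0001 → (8.049,1.000)–(8.000,1.847)
total: 14 segments, chained into 1 closed loop(s), length Σ = 11.432306

segments=14 loops=1 length=11.432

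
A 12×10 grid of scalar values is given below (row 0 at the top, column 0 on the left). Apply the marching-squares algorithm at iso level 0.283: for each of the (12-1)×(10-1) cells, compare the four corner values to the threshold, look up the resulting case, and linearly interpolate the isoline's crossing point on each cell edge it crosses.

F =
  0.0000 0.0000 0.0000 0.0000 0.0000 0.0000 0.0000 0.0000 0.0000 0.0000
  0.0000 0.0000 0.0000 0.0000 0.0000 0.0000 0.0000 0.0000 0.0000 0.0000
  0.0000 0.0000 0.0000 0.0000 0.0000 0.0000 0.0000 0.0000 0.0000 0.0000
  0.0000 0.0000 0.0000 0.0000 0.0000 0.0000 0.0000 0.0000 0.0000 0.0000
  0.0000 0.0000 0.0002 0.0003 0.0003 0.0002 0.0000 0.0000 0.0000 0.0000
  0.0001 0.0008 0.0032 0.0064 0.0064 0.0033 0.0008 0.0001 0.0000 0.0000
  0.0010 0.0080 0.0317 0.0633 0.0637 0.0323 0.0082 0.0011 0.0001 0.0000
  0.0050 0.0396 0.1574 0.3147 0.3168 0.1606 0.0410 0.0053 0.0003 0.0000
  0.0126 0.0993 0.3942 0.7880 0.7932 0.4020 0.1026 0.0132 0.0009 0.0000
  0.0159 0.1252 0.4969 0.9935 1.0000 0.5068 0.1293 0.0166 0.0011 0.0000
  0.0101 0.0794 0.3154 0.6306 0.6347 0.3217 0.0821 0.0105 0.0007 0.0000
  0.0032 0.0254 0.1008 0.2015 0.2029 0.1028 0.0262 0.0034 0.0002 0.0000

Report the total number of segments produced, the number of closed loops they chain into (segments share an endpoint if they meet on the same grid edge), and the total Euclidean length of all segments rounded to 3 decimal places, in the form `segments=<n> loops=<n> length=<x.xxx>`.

segments=16 loops=1 length=12.666

cell (6,2): code 0100 → (6.874,3.000)–(7.000,2.798)
cell (6,3): code 1100 → (6.866,4.000)–(6.874,3.000)
cell (6,4): code 1000 → (7.000,4.216)–(6.866,4.000)
cell (7,1): code 0100 → (7.530,2.000)–(8.000,1.623)
cell (7,2): code 1110 → (7.000,2.798)–(7.530,2.000)
cell (7,4): code 1101 → (7.507,5.000)–(7.000,4.216)
cell (7,5): code 1000 → (8.000,5.397)–(7.507,5.000)
cell (8,1): code 0110 → (8.000,1.623)–(9.000,1.425)
cell (8,5): code 1001 → (9.000,5.593)–(8.000,5.397)
cell (9,1): code 0110 → (9.000,1.425)–(10.000,1.863)
cell (9,5): code 1001 → (10.000,5.162)–(9.000,5.593)
cell (10,1): code 0010 → (10.000,1.863)–(10.151,2.000)
cell (10,2): code 0011 → (10.151,2.000)–(10.810,3.000)
cell (10,3): code 0011 → (10.810,3.000)–(10.814,4.000)
cell (10,4): code 0011 → (10.814,4.000)–(10.177,5.000)
cell (10,5): code 0001 → (10.177,5.000)–(10.000,5.162)
total: 16 segments, chained into 1 closed loop(s), length Σ = 12.665926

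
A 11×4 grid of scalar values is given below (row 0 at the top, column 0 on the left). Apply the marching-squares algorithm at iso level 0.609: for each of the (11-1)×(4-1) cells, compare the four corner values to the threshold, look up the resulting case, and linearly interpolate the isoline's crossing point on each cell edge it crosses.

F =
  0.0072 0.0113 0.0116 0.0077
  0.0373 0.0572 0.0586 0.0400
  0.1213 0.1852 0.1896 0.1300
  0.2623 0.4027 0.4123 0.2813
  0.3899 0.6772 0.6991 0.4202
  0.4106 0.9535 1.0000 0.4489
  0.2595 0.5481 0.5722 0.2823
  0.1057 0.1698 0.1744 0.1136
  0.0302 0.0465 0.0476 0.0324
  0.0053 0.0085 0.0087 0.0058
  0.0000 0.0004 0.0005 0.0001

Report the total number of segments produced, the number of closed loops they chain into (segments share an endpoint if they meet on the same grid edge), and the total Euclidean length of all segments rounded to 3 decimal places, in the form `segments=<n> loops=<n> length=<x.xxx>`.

segments=8 loops=1 length=7.164

cell (3,0): code 0100 → (3.752,1.000)–(4.000,0.763)
cell (3,1): code 1100 → (3.686,2.000)–(3.752,1.000)
cell (3,2): code 1000 → (4.000,2.323)–(3.686,2.000)
cell (4,0): code 0110 → (4.000,0.763)–(5.000,0.365)
cell (4,2): code 1001 → (5.000,2.709)–(4.000,2.323)
cell (5,0): code 0010 → (5.000,0.365)–(5.850,1.000)
cell (5,1): code 0011 → (5.850,1.000)–(5.914,2.000)
cell (5,2): code 0001 → (5.914,2.000)–(5.000,2.709)
total: 8 segments, chained into 1 closed loop(s), length Σ = 7.164110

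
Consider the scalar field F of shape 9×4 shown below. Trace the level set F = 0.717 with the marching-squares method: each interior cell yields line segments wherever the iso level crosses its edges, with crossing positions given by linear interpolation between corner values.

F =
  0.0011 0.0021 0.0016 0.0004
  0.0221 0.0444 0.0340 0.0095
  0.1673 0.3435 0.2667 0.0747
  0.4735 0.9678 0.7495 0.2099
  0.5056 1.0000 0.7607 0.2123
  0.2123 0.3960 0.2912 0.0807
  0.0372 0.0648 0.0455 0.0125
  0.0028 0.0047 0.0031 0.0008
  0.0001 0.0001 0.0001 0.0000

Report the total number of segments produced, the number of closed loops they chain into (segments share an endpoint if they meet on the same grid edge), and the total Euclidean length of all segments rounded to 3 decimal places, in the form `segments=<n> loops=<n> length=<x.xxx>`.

cell (2,0): code 0100 → (2.598,1.000)–(3.000,0.493)
cell (2,1): code 1100 → (2.933,2.000)–(2.598,1.000)
cell (2,2): code 1000 → (3.000,2.060)–(2.933,2.000)
cell (3,0): code 0110 → (3.000,0.493)–(4.000,0.428)
cell (3,2): code 1001 → (4.000,2.080)–(3.000,2.060)
cell (4,0): code 0010 → (4.000,0.428)–(4.469,1.000)
cell (4,1): code 0011 → (4.469,1.000)–(4.093,2.000)
cell (4,2): code 0001 → (4.093,2.000)–(4.000,2.080)
total: 8 segments, chained into 1 closed loop(s), length Σ = 5.724645

segments=8 loops=1 length=5.725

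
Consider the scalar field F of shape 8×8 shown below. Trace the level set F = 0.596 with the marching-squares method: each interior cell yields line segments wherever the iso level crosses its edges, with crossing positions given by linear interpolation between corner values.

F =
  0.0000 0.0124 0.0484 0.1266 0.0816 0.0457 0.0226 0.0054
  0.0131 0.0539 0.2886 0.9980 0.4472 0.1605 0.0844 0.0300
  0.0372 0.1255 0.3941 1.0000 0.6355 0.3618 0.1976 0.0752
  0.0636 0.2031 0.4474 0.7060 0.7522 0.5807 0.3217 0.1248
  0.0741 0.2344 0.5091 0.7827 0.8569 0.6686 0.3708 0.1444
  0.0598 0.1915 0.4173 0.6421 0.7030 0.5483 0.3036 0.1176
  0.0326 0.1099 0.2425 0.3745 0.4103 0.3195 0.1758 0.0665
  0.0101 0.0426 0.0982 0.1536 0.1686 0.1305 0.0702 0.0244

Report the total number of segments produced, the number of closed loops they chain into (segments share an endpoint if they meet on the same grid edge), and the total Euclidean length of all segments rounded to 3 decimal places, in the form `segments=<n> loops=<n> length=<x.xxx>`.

cell (0,2): code 0100 → (0.539,3.000)–(1.000,2.433)
cell (0,3): code 1000 → (1.000,3.730)–(0.539,3.000)
cell (1,2): code 0110 → (1.000,2.433)–(2.000,2.333)
cell (1,3): code 1101 → (1.790,4.000)–(1.000,3.730)
cell (1,4): code 1000 → (2.000,4.144)–(1.790,4.000)
cell (2,2): code 0110 → (2.000,2.333)–(3.000,2.575)
cell (2,4): code 1001 → (3.000,4.911)–(2.000,4.144)
cell (3,2): code 0110 → (3.000,2.575)–(4.000,2.318)
cell (3,4): code 1101 → (3.174,5.000)–(3.000,4.911)
cell (3,5): code 1000 → (4.000,5.244)–(3.174,5.000)
cell (4,2): code 0110 → (4.000,2.318)–(5.000,2.795)
cell (4,4): code 1011 → (5.000,4.692)–(4.603,5.000)
cell (4,5): code 0001 → (4.603,5.000)–(4.000,5.244)
cell (5,2): code 0010 → (5.000,2.795)–(5.172,3.000)
cell (5,3): code 0011 → (5.172,3.000)–(5.366,4.000)
cell (5,4): code 0001 → (5.366,4.000)–(5.000,4.692)
total: 16 segments, chained into 1 closed loop(s), length Σ = 12.396716

segments=16 loops=1 length=12.397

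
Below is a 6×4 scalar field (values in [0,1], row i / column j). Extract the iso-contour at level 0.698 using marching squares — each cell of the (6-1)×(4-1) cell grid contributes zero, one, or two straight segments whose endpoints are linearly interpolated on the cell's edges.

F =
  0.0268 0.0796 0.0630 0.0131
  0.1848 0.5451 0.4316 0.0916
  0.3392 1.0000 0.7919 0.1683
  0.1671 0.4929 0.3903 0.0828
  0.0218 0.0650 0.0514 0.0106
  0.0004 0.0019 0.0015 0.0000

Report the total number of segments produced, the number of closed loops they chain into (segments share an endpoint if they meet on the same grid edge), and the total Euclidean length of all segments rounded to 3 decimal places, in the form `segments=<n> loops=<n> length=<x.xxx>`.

cell (1,0): code 0100 → (1.336,1.000)–(2.000,0.543)
cell (1,1): code 1100 → (1.739,2.000)–(1.336,1.000)
cell (1,2): code 1000 → (2.000,2.151)–(1.739,2.000)
cell (2,0): code 0010 → (2.000,0.543)–(2.596,1.000)
cell (2,1): code 0011 → (2.596,1.000)–(2.234,2.000)
cell (2,2): code 0001 → (2.234,2.000)–(2.000,2.151)
total: 6 segments, chained into 1 closed loop(s), length Σ = 4.277434

segments=6 loops=1 length=4.277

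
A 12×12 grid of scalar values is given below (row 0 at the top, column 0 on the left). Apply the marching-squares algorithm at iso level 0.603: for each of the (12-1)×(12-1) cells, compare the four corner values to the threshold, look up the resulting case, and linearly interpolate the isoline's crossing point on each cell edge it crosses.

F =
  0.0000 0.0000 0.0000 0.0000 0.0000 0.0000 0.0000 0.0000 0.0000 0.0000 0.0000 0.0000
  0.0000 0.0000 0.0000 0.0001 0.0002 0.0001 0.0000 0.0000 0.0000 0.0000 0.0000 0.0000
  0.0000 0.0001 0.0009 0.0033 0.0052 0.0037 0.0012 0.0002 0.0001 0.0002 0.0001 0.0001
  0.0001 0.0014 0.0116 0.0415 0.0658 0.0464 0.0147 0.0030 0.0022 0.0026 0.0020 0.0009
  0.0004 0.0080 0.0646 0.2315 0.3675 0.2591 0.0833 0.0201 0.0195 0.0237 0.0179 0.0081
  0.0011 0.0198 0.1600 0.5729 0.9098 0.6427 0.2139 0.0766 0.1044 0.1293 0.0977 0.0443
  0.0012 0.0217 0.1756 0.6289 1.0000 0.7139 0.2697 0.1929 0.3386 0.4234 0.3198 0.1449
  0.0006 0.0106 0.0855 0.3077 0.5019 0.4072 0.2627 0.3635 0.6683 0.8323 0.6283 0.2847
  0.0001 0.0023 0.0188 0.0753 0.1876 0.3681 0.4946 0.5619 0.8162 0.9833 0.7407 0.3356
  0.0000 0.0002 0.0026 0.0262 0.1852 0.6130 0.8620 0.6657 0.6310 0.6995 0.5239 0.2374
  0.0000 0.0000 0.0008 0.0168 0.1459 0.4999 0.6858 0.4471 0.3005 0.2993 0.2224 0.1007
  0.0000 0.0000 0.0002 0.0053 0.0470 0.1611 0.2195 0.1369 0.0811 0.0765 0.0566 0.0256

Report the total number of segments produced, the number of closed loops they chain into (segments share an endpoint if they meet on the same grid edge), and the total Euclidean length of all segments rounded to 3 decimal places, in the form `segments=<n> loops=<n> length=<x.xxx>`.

segments=30 loops=2 length=21.590

cell (4,3): code 0100 → (4.434,4.000)–(5.000,3.089)
cell (4,4): code 1100 → (4.897,5.000)–(4.434,4.000)
cell (4,5): code 1000 → (5.000,5.093)–(4.897,5.000)
cell (5,2): code 0100 → (5.537,3.000)–(6.000,2.943)
cell (5,3): code 1110 → (5.000,3.089)–(5.537,3.000)
cell (5,5): code 1001 → (6.000,5.250)–(5.000,5.093)
cell (6,2): code 0010 → (6.000,2.943)–(6.081,3.000)
cell (6,3): code 0011 → (6.081,3.000)–(6.797,4.000)
cell (6,4): code 0011 → (6.797,4.000)–(6.362,5.000)
cell (6,5): code 0001 → (6.362,5.000)–(6.000,5.250)
cell (6,7): code 0100 → (6.802,8.000)–(7.000,7.786)
cell (6,8): code 1100 → (6.439,9.000)–(6.802,8.000)
cell (6,9): code 1100 → (6.918,10.000)–(6.439,9.000)
cell (6,10): code 1000 → (7.000,10.074)–(6.918,10.000)
cell (7,7): code 0110 → (7.000,7.786)–(8.000,7.162)
cell (7,10): code 1001 → (8.000,10.340)–(7.000,10.074)
cell (8,4): code 0100 → (8.959,5.000)–(9.000,4.977)
cell (8,5): code 1100 → (8.295,6.000)–(8.959,5.000)
cell (8,6): code 1100 → (8.396,7.000)–(8.295,6.000)
cell (8,7): code 1110 → (8.000,7.162)–(8.396,7.000)
cell (8,9): code 1011 → (9.000,9.550)–(8.635,10.000)
cell (8,10): code 0001 → (8.635,10.000)–(8.000,10.340)
cell (9,4): code 0010 → (9.000,4.977)–(9.088,5.000)
cell (9,5): code 0111 → (9.088,5.000)–(10.000,5.555)
cell (9,6): code 1011 → (10.000,6.347)–(9.287,7.000)
cell (9,7): code 0011 → (9.287,7.000)–(9.085,8.000)
cell (9,8): code 0011 → (9.085,8.000)–(9.241,9.000)
cell (9,9): code 0001 → (9.241,9.000)–(9.000,9.550)
cell (10,5): code 0010 → (10.000,5.555)–(10.178,6.000)
cell (10,6): code 0001 → (10.178,6.000)–(10.000,6.347)
total: 30 segments, chained into 2 closed loop(s), length Σ = 21.590396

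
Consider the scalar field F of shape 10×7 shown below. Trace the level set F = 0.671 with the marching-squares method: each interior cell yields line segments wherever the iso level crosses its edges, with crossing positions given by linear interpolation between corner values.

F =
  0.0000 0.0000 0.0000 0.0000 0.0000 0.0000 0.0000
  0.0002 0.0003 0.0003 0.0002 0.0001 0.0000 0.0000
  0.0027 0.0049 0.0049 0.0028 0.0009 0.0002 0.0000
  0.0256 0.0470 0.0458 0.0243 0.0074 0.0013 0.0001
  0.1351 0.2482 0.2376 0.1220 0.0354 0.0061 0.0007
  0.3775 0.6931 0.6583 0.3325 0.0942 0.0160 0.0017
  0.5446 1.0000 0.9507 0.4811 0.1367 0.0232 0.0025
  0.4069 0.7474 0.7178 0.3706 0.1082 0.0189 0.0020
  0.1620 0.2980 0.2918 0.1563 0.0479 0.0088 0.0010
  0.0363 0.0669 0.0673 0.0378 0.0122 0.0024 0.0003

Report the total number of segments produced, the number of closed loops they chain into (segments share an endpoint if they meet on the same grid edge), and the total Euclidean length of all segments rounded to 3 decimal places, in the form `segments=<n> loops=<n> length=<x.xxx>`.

cell (4,0): code 0100 → (4.950,1.000)–(5.000,0.930)
cell (4,1): code 1000 → (5.000,1.635)–(4.950,1.000)
cell (5,0): code 0110 → (5.000,0.930)–(6.000,0.278)
cell (5,1): code 1101 → (5.043,2.000)–(5.000,1.635)
cell (5,2): code 1000 → (6.000,2.596)–(5.043,2.000)
cell (6,0): code 0110 → (6.000,0.278)–(7.000,0.776)
cell (6,2): code 1001 → (7.000,2.135)–(6.000,2.596)
cell (7,0): code 0010 → (7.000,0.776)–(7.170,1.000)
cell (7,1): code 0011 → (7.170,1.000)–(7.110,2.000)
cell (7,2): code 0001 → (7.110,2.000)–(7.000,2.135)
total: 10 segments, chained into 1 closed loop(s), length Σ = 7.086663

segments=10 loops=1 length=7.087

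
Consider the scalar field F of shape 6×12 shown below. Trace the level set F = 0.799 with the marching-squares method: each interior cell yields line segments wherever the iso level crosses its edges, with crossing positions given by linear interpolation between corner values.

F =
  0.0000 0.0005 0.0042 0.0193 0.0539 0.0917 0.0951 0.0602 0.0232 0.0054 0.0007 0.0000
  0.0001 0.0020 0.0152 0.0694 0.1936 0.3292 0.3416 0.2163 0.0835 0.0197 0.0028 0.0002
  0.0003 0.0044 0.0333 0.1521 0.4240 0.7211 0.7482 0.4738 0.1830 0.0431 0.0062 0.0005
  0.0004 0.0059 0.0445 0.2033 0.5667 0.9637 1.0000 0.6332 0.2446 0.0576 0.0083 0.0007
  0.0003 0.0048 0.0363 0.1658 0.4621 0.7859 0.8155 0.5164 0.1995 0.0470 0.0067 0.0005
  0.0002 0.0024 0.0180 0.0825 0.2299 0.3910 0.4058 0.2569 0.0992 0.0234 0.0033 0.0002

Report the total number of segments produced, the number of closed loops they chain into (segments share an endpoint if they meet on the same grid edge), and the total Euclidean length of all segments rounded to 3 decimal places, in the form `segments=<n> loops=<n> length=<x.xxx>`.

segments=8 loops=1 length=5.977

cell (2,4): code 0100 → (2.321,5.000)–(3.000,4.585)
cell (2,5): code 1100 → (2.202,6.000)–(2.321,5.000)
cell (2,6): code 1000 → (3.000,6.548)–(2.202,6.000)
cell (3,4): code 0010 → (3.000,4.585)–(3.926,5.000)
cell (3,5): code 0111 → (3.926,5.000)–(4.000,5.443)
cell (3,6): code 1001 → (4.000,6.055)–(3.000,6.548)
cell (4,5): code 0010 → (4.000,5.443)–(4.040,6.000)
cell (4,6): code 0001 → (4.040,6.000)–(4.000,6.055)
total: 8 segments, chained into 1 closed loop(s), length Σ = 5.976623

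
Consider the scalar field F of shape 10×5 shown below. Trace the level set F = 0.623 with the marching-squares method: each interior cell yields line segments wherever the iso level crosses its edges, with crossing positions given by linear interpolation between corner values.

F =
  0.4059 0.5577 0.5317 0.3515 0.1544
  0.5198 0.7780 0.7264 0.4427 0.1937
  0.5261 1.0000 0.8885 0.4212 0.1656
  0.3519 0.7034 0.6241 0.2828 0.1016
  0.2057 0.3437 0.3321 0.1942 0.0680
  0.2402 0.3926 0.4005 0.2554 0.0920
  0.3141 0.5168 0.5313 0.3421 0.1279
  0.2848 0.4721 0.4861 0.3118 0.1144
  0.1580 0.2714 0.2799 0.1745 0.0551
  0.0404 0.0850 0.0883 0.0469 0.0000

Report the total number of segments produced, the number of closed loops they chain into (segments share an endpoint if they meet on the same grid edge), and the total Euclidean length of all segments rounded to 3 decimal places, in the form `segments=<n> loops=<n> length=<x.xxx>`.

segments=10 loops=1 length=8.270

cell (0,0): code 0100 → (0.296,1.000)–(1.000,0.400)
cell (0,1): code 1100 → (0.469,2.000)–(0.296,1.000)
cell (0,2): code 1000 → (1.000,2.364)–(0.469,2.000)
cell (1,0): code 0110 → (1.000,0.400)–(2.000,0.204)
cell (1,2): code 1001 → (2.000,2.568)–(1.000,2.364)
cell (2,0): code 0110 → (2.000,0.204)–(3.000,0.771)
cell (2,2): code 1001 → (3.000,2.003)–(2.000,2.568)
cell (3,0): code 0010 → (3.000,0.771)–(3.224,1.000)
cell (3,1): code 0011 → (3.224,1.000)–(3.004,2.000)
cell (3,2): code 0001 → (3.004,2.000)–(3.000,2.003)
total: 10 segments, chained into 1 closed loop(s), length Σ = 8.269805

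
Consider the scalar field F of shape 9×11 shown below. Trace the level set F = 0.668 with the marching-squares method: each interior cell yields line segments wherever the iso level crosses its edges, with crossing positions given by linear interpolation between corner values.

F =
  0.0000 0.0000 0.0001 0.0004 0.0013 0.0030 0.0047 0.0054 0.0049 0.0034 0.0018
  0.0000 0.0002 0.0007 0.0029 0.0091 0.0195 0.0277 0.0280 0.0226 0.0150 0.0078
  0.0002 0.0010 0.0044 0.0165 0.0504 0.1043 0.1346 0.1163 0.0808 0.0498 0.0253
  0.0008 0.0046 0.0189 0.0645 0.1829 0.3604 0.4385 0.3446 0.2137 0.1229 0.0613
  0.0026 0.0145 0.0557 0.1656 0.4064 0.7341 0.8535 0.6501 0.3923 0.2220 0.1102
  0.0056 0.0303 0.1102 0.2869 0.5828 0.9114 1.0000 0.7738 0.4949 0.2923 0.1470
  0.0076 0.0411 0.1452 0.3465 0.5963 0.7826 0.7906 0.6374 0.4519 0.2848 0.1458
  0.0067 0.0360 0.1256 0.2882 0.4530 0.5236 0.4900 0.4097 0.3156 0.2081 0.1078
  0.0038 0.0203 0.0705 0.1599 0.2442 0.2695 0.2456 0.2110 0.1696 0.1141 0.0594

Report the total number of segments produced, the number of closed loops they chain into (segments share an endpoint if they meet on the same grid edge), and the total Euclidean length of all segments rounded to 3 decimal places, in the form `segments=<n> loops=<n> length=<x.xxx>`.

cell (3,4): code 0100 → (3.823,5.000)–(4.000,4.798)
cell (3,5): code 1100 → (3.553,6.000)–(3.823,5.000)
cell (3,6): code 1000 → (4.000,6.912)–(3.553,6.000)
cell (4,4): code 0110 → (4.000,4.798)–(5.000,4.259)
cell (4,6): code 1101 → (4.145,7.000)–(4.000,6.912)
cell (4,7): code 1000 → (5.000,7.379)–(4.145,7.000)
cell (5,4): code 0110 → (5.000,4.259)–(6.000,4.385)
cell (5,6): code 1011 → (6.000,6.800)–(5.776,7.000)
cell (5,7): code 0001 → (5.776,7.000)–(5.000,7.379)
cell (6,4): code 0010 → (6.000,4.385)–(6.442,5.000)
cell (6,5): code 0011 → (6.442,5.000)–(6.408,6.000)
cell (6,6): code 0001 → (6.408,6.000)–(6.000,6.800)
total: 12 segments, chained into 1 closed loop(s), length Σ = 9.389008

segments=12 loops=1 length=9.389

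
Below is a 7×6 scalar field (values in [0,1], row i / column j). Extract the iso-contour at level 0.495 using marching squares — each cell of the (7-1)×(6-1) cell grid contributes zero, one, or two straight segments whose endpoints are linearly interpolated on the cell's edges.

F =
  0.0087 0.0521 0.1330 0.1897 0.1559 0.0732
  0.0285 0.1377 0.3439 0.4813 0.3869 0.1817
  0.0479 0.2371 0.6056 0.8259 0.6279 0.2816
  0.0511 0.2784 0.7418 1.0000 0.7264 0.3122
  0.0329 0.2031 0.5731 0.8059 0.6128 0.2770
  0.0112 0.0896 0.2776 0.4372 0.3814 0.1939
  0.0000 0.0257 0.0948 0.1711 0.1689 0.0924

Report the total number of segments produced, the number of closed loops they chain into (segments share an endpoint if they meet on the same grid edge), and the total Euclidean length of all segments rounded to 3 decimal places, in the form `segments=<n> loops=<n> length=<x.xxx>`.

segments=12 loops=1 length=10.686

cell (1,1): code 0100 → (1.577,2.000)–(2.000,1.700)
cell (1,2): code 1100 → (1.040,3.000)–(1.577,2.000)
cell (1,3): code 1100 → (1.449,4.000)–(1.040,3.000)
cell (1,4): code 1000 → (2.000,4.384)–(1.449,4.000)
cell (2,1): code 0110 → (2.000,1.700)–(3.000,1.467)
cell (2,4): code 1001 → (3.000,4.559)–(2.000,4.384)
cell (3,1): code 0110 → (3.000,1.467)–(4.000,1.789)
cell (3,4): code 1001 → (4.000,4.351)–(3.000,4.559)
cell (4,1): code 0010 → (4.000,1.789)–(4.264,2.000)
cell (4,2): code 0011 → (4.264,2.000)–(4.843,3.000)
cell (4,3): code 0011 → (4.843,3.000)–(4.509,4.000)
cell (4,4): code 0001 → (4.509,4.000)–(4.000,4.351)
total: 12 segments, chained into 1 closed loop(s), length Σ = 10.685846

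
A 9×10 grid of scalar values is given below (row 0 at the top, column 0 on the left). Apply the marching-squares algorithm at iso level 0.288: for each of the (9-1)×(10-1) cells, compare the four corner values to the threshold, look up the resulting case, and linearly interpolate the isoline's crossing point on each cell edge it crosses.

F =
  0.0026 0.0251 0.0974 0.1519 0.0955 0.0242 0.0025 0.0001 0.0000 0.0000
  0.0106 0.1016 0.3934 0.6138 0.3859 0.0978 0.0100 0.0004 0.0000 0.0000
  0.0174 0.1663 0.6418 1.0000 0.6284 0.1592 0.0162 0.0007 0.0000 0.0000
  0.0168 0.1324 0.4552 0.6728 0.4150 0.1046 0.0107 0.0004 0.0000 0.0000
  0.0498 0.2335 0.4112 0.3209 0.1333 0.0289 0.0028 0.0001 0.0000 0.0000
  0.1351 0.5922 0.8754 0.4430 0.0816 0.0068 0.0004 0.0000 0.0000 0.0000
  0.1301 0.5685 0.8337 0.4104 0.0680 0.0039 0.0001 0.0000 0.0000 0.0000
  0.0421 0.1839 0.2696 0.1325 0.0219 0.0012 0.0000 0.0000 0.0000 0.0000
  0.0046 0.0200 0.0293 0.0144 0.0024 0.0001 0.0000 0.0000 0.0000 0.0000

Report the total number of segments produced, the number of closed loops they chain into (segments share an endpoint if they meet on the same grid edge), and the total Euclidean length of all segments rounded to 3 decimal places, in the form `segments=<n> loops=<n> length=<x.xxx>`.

segments=20 loops=1 length=18.093

cell (0,1): code 0100 → (0.644,2.000)–(1.000,1.639)
cell (0,2): code 1100 → (0.295,3.000)–(0.644,2.000)
cell (0,3): code 1100 → (0.663,4.000)–(0.295,3.000)
cell (0,4): code 1000 → (1.000,4.340)–(0.663,4.000)
cell (1,1): code 0110 → (1.000,1.639)–(2.000,1.256)
cell (1,4): code 1001 → (2.000,4.725)–(1.000,4.340)
cell (2,1): code 0110 → (2.000,1.256)–(3.000,1.482)
cell (2,4): code 1001 → (3.000,4.409)–(2.000,4.725)
cell (3,1): code 0110 → (3.000,1.482)–(4.000,1.307)
cell (3,3): code 1011 → (4.000,3.175)–(3.451,4.000)
cell (3,4): code 0001 → (3.451,4.000)–(3.000,4.409)
cell (4,0): code 0100 → (4.152,1.000)–(5.000,0.335)
cell (4,1): code 1110 → (4.000,1.307)–(4.152,1.000)
cell (4,3): code 1001 → (5.000,3.429)–(4.000,3.175)
cell (5,0): code 0110 → (5.000,0.335)–(6.000,0.360)
cell (5,3): code 1001 → (6.000,3.357)–(5.000,3.429)
cell (6,0): code 0010 → (6.000,0.360)–(6.729,1.000)
cell (6,1): code 0011 → (6.729,1.000)–(6.967,2.000)
cell (6,2): code 0011 → (6.967,2.000)–(6.440,3.000)
cell (6,3): code 0001 → (6.440,3.000)–(6.000,3.357)
total: 20 segments, chained into 1 closed loop(s), length Σ = 18.092776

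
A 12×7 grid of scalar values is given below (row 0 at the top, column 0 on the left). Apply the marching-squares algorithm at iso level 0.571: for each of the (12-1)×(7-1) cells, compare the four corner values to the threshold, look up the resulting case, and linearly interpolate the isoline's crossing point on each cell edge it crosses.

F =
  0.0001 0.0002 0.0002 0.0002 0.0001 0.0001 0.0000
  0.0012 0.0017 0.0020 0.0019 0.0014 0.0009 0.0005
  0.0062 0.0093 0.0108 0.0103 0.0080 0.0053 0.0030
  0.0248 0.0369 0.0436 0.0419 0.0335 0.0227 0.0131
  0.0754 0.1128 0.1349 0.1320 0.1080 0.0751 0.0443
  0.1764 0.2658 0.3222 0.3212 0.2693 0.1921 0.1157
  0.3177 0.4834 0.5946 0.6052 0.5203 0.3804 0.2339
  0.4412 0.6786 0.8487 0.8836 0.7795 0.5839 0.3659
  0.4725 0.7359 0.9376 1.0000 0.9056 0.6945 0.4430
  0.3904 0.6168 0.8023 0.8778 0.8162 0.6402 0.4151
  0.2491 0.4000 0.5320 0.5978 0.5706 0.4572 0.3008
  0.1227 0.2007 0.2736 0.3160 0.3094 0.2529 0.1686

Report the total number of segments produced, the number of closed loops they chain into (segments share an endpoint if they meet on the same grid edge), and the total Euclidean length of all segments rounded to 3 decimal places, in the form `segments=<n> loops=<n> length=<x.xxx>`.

segments=20 loops=1 length=14.616

cell (5,1): code 0100 → (5.913,2.000)–(6.000,1.788)
cell (5,2): code 1100 → (5.880,3.000)–(5.913,2.000)
cell (5,3): code 1000 → (6.000,3.403)–(5.880,3.000)
cell (6,0): code 0100 → (6.449,1.000)–(7.000,0.547)
cell (6,1): code 1110 → (6.000,1.788)–(6.449,1.000)
cell (6,3): code 1101 → (6.196,4.000)–(6.000,3.403)
cell (6,4): code 1100 → (6.937,5.000)–(6.196,4.000)
cell (6,5): code 1000 → (7.000,5.059)–(6.937,5.000)
cell (7,0): code 0110 → (7.000,0.547)–(8.000,0.374)
cell (7,5): code 1001 → (8.000,5.491)–(7.000,5.059)
cell (8,0): code 0110 → (8.000,0.374)–(9.000,0.798)
cell (8,5): code 1001 → (9.000,5.307)–(8.000,5.491)
cell (9,0): code 0010 → (9.000,0.798)–(9.211,1.000)
cell (9,1): code 0011 → (9.211,1.000)–(9.856,2.000)
cell (9,2): code 0111 → (9.856,2.000)–(10.000,2.593)
cell (9,3): code 1011 → (10.000,3.985)–(9.998,4.000)
cell (9,4): code 0011 → (9.998,4.000)–(9.378,5.000)
cell (9,5): code 0001 → (9.378,5.000)–(9.000,5.307)
cell (10,2): code 0010 → (10.000,2.593)–(10.095,3.000)
cell (10,3): code 0001 → (10.095,3.000)–(10.000,3.985)
total: 20 segments, chained into 1 closed loop(s), length Σ = 14.616310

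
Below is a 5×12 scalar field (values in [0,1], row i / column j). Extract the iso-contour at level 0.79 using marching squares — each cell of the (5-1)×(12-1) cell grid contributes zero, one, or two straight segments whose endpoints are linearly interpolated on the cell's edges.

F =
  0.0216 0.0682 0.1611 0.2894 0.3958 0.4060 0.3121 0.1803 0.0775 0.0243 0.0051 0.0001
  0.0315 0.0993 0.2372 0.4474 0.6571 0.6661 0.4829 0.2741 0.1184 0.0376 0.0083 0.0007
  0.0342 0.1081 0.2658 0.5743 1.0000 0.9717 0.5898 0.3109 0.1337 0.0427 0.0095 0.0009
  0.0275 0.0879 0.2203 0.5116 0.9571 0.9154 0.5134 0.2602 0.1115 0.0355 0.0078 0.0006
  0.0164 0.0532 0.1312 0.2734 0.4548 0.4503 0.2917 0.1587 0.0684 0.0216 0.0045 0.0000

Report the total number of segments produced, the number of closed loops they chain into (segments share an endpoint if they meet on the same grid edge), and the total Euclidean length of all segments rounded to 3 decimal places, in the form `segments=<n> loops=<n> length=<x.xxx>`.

segments=8 loops=1 length=6.484

cell (1,3): code 0100 → (1.388,4.000)–(2.000,3.507)
cell (1,4): code 1100 → (1.405,5.000)–(1.388,4.000)
cell (1,5): code 1000 → (2.000,5.476)–(1.405,5.000)
cell (2,3): code 0110 → (2.000,3.507)–(3.000,3.625)
cell (2,5): code 1001 → (3.000,5.312)–(2.000,5.476)
cell (3,3): code 0010 → (3.000,3.625)–(3.333,4.000)
cell (3,4): code 0011 → (3.333,4.000)–(3.270,5.000)
cell (3,5): code 0001 → (3.270,5.000)–(3.000,5.312)
total: 8 segments, chained into 1 closed loop(s), length Σ = 6.483998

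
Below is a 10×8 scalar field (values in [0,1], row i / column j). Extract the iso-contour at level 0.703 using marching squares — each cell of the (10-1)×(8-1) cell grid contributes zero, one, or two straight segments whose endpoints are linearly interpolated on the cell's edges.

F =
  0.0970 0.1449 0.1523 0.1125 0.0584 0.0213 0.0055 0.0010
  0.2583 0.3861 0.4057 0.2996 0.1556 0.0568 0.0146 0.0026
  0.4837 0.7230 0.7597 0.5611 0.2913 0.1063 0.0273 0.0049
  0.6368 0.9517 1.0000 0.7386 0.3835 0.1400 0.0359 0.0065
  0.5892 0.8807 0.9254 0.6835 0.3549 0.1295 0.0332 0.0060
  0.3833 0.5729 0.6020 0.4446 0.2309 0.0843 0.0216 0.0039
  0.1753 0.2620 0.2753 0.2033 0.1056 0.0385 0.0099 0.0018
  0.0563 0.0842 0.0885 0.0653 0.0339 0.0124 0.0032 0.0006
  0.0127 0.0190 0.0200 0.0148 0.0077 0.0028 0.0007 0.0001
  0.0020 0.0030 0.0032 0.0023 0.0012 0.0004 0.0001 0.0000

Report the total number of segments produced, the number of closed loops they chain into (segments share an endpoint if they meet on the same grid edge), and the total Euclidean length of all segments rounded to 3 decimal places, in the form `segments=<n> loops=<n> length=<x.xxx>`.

cell (1,0): code 0100 → (1.941,1.000)–(2.000,0.916)
cell (1,1): code 1100 → (1.840,2.000)–(1.941,1.000)
cell (1,2): code 1000 → (2.000,2.285)–(1.840,2.000)
cell (2,0): code 0110 → (2.000,0.916)–(3.000,0.210)
cell (2,2): code 1101 → (2.799,3.000)–(2.000,2.285)
cell (2,3): code 1000 → (3.000,3.100)–(2.799,3.000)
cell (3,0): code 0110 → (3.000,0.210)–(4.000,0.390)
cell (3,2): code 1011 → (4.000,2.919)–(3.646,3.000)
cell (3,3): code 0001 → (3.646,3.000)–(3.000,3.100)
cell (4,0): code 0010 → (4.000,0.390)–(4.577,1.000)
cell (4,1): code 0011 → (4.577,1.000)–(4.688,2.000)
cell (4,2): code 0001 → (4.688,2.000)–(4.000,2.919)
total: 12 segments, chained into 1 closed loop(s), length Σ = 8.982278

segments=12 loops=1 length=8.982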